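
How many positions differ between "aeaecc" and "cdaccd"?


Comparing "aeaecc" and "cdaccd" position by position:
  Position 0: 'a' vs 'c' => DIFFER
  Position 1: 'e' vs 'd' => DIFFER
  Position 2: 'a' vs 'a' => same
  Position 3: 'e' vs 'c' => DIFFER
  Position 4: 'c' vs 'c' => same
  Position 5: 'c' vs 'd' => DIFFER
Positions that differ: 4

4


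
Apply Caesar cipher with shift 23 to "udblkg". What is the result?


Caesar cipher: shift "udblkg" by 23
  'u' (pos 20) + 23 = pos 17 = 'r'
  'd' (pos 3) + 23 = pos 0 = 'a'
  'b' (pos 1) + 23 = pos 24 = 'y'
  'l' (pos 11) + 23 = pos 8 = 'i'
  'k' (pos 10) + 23 = pos 7 = 'h'
  'g' (pos 6) + 23 = pos 3 = 'd'
Result: rayihd

rayihd


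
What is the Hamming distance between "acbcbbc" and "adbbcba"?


Comparing "acbcbbc" and "adbbcba" position by position:
  Position 0: 'a' vs 'a' => same
  Position 1: 'c' vs 'd' => differ
  Position 2: 'b' vs 'b' => same
  Position 3: 'c' vs 'b' => differ
  Position 4: 'b' vs 'c' => differ
  Position 5: 'b' vs 'b' => same
  Position 6: 'c' vs 'a' => differ
Total differences (Hamming distance): 4

4


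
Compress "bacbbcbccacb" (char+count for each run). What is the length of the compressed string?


Input: bacbbcbccacb
Runs:
  'b' x 1 => "b1"
  'a' x 1 => "a1"
  'c' x 1 => "c1"
  'b' x 2 => "b2"
  'c' x 1 => "c1"
  'b' x 1 => "b1"
  'c' x 2 => "c2"
  'a' x 1 => "a1"
  'c' x 1 => "c1"
  'b' x 1 => "b1"
Compressed: "b1a1c1b2c1b1c2a1c1b1"
Compressed length: 20

20


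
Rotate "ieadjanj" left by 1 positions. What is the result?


Input: "ieadjanj", rotate left by 1
First 1 characters: "i"
Remaining characters: "eadjanj"
Concatenate remaining + first: "eadjanj" + "i" = "eadjanji"

eadjanji


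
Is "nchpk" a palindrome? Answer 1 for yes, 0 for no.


Input: nchpk
Reversed: kphcn
  Compare pos 0 ('n') with pos 4 ('k'): MISMATCH
  Compare pos 1 ('c') with pos 3 ('p'): MISMATCH
Result: not a palindrome

0


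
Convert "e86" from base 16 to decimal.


Input: "e86" in base 16
Positional expansion:
  Digit 'e' (value 14) x 16^2 = 3584
  Digit '8' (value 8) x 16^1 = 128
  Digit '6' (value 6) x 16^0 = 6
Sum = 3718

3718


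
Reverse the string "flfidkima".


Input: flfidkima
Reading characters right to left:
  Position 8: 'a'
  Position 7: 'm'
  Position 6: 'i'
  Position 5: 'k'
  Position 4: 'd'
  Position 3: 'i'
  Position 2: 'f'
  Position 1: 'l'
  Position 0: 'f'
Reversed: amikdiflf

amikdiflf


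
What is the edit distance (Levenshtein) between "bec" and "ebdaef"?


Computing edit distance: "bec" -> "ebdaef"
DP table:
           e    b    d    a    e    f
      0    1    2    3    4    5    6
  b   1    1    1    2    3    4    5
  e   2    1    2    2    3    3    4
  c   3    2    2    3    3    4    4
Edit distance = dp[3][6] = 4

4


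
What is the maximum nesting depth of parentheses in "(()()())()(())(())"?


Input: "(()()())()(())(())"
Tracking depth:
  Position 0 '(': depth becomes 1
  Position 1 '(': depth becomes 2
  Position 2 ')': depth becomes 1
  Position 3 '(': depth becomes 2
  Position 4 ')': depth becomes 1
  Position 5 '(': depth becomes 2
  Position 6 ')': depth becomes 1
  Position 7 ')': depth becomes 0
  Position 8 '(': depth becomes 1
  Position 9 ')': depth becomes 0
  Position 10 '(': depth becomes 1
  Position 11 '(': depth becomes 2
  Position 12 ')': depth becomes 1
  Position 13 ')': depth becomes 0
  Position 14 '(': depth becomes 1
  Position 15 '(': depth becomes 2
  Position 16 ')': depth becomes 1
  Position 17 ')': depth becomes 0
Maximum depth reached: 2

2


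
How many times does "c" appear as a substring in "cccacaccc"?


Searching for "c" in "cccacaccc"
Scanning each position:
  Position 0: "c" => MATCH
  Position 1: "c" => MATCH
  Position 2: "c" => MATCH
  Position 3: "a" => no
  Position 4: "c" => MATCH
  Position 5: "a" => no
  Position 6: "c" => MATCH
  Position 7: "c" => MATCH
  Position 8: "c" => MATCH
Total occurrences: 7

7


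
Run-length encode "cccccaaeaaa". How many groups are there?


Input: cccccaaeaaa
Scanning for consecutive runs:
  Group 1: 'c' x 5 (positions 0-4)
  Group 2: 'a' x 2 (positions 5-6)
  Group 3: 'e' x 1 (positions 7-7)
  Group 4: 'a' x 3 (positions 8-10)
Total groups: 4

4


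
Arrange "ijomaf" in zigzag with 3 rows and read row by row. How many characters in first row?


Zigzag "ijomaf" into 3 rows:
Placing characters:
  'i' => row 0
  'j' => row 1
  'o' => row 2
  'm' => row 1
  'a' => row 0
  'f' => row 1
Rows:
  Row 0: "ia"
  Row 1: "jmf"
  Row 2: "o"
First row length: 2

2


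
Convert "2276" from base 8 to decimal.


Input: "2276" in base 8
Positional expansion:
  Digit '2' (value 2) x 8^3 = 1024
  Digit '2' (value 2) x 8^2 = 128
  Digit '7' (value 7) x 8^1 = 56
  Digit '6' (value 6) x 8^0 = 6
Sum = 1214

1214


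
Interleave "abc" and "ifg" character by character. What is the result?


Interleaving "abc" and "ifg":
  Position 0: 'a' from first, 'i' from second => "ai"
  Position 1: 'b' from first, 'f' from second => "bf"
  Position 2: 'c' from first, 'g' from second => "cg"
Result: aibfcg

aibfcg


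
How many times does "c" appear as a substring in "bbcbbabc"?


Searching for "c" in "bbcbbabc"
Scanning each position:
  Position 0: "b" => no
  Position 1: "b" => no
  Position 2: "c" => MATCH
  Position 3: "b" => no
  Position 4: "b" => no
  Position 5: "a" => no
  Position 6: "b" => no
  Position 7: "c" => MATCH
Total occurrences: 2

2


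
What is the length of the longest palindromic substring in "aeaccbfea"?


Input: "aeaccbfea"
Checking substrings for palindromes:
  [0:3] "aea" (len 3) => palindrome
  [3:5] "cc" (len 2) => palindrome
Longest palindromic substring: "aea" with length 3

3


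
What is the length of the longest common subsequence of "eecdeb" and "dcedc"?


LCS of "eecdeb" and "dcedc"
DP table:
           d    c    e    d    c
      0    0    0    0    0    0
  e   0    0    0    1    1    1
  e   0    0    0    1    1    1
  c   0    0    1    1    1    2
  d   0    1    1    1    2    2
  e   0    1    1    2    2    2
  b   0    1    1    2    2    2
LCS length = dp[6][5] = 2

2


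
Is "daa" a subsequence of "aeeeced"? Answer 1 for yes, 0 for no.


Check if "daa" is a subsequence of "aeeeced"
Greedy scan:
  Position 0 ('a'): no match needed
  Position 1 ('e'): no match needed
  Position 2 ('e'): no match needed
  Position 3 ('e'): no match needed
  Position 4 ('c'): no match needed
  Position 5 ('e'): no match needed
  Position 6 ('d'): matches sub[0] = 'd'
Only matched 1/3 characters => not a subsequence

0


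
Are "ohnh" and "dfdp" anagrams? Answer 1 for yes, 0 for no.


Strings: "ohnh", "dfdp"
Sorted first:  hhno
Sorted second: ddfp
Differ at position 0: 'h' vs 'd' => not anagrams

0


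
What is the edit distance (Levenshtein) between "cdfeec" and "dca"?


Computing edit distance: "cdfeec" -> "dca"
DP table:
           d    c    a
      0    1    2    3
  c   1    1    1    2
  d   2    1    2    2
  f   3    2    2    3
  e   4    3    3    3
  e   5    4    4    4
  c   6    5    4    5
Edit distance = dp[6][3] = 5

5


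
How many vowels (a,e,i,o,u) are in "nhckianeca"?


Input: nhckianeca
Checking each character:
  'n' at position 0: consonant
  'h' at position 1: consonant
  'c' at position 2: consonant
  'k' at position 3: consonant
  'i' at position 4: vowel (running total: 1)
  'a' at position 5: vowel (running total: 2)
  'n' at position 6: consonant
  'e' at position 7: vowel (running total: 3)
  'c' at position 8: consonant
  'a' at position 9: vowel (running total: 4)
Total vowels: 4

4


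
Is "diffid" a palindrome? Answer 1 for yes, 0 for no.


Input: diffid
Reversed: diffid
  Compare pos 0 ('d') with pos 5 ('d'): match
  Compare pos 1 ('i') with pos 4 ('i'): match
  Compare pos 2 ('f') with pos 3 ('f'): match
Result: palindrome

1


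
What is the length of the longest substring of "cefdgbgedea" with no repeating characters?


Input: "cefdgbgedea"
Sliding window (track last position of each char):
  Position 0 ('c'): window [0,0] length 1 -- new best
  Position 1 ('e'): window [0,1] length 2 -- new best
  Position 2 ('f'): window [0,2] length 3 -- new best
  Position 3 ('d'): window [0,3] length 4 -- new best
  Position 4 ('g'): window [0,4] length 5 -- new best
  Position 5 ('b'): window [0,5] length 6 -- new best
  Position 6 ('g'): repeat (last at 4), move window start to 5
  Position 6 ('g'): window [5,6] length 2
  Position 7 ('e'): window [5,7] length 3
  Position 8 ('d'): window [5,8] length 4
  Position 9 ('e'): repeat (last at 7), move window start to 8
  Position 9 ('e'): window [8,9] length 2
  Position 10 ('a'): window [8,10] length 3
Longest substring with no repeats: "cefdgb" with length 6

6


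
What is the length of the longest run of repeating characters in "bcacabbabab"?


Input: "bcacabbabab"
Scanning for longest run:
  Position 1 ('c'): new char, reset run to 1
  Position 2 ('a'): new char, reset run to 1
  Position 3 ('c'): new char, reset run to 1
  Position 4 ('a'): new char, reset run to 1
  Position 5 ('b'): new char, reset run to 1
  Position 6 ('b'): continues run of 'b', length=2
  Position 7 ('a'): new char, reset run to 1
  Position 8 ('b'): new char, reset run to 1
  Position 9 ('a'): new char, reset run to 1
  Position 10 ('b'): new char, reset run to 1
Longest run: 'b' with length 2

2


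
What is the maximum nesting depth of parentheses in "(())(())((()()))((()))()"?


Input: "(())(())((()()))((()))()"
Tracking depth:
  Position 0 '(': depth becomes 1
  Position 1 '(': depth becomes 2
  Position 2 ')': depth becomes 1
  Position 3 ')': depth becomes 0
  Position 4 '(': depth becomes 1
  Position 5 '(': depth becomes 2
  Position 6 ')': depth becomes 1
  Position 7 ')': depth becomes 0
  Position 8 '(': depth becomes 1
  Position 9 '(': depth becomes 2
  Position 10 '(': depth becomes 3
  Position 11 ')': depth becomes 2
  Position 12 '(': depth becomes 3
  Position 13 ')': depth becomes 2
  Position 14 ')': depth becomes 1
  Position 15 ')': depth becomes 0
  Position 16 '(': depth becomes 1
  Position 17 '(': depth becomes 2
  Position 18 '(': depth becomes 3
  Position 19 ')': depth becomes 2
  Position 20 ')': depth becomes 1
  Position 21 ')': depth becomes 0
  Position 22 '(': depth becomes 1
  Position 23 ')': depth becomes 0
Maximum depth reached: 3

3


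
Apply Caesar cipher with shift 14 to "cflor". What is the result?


Caesar cipher: shift "cflor" by 14
  'c' (pos 2) + 14 = pos 16 = 'q'
  'f' (pos 5) + 14 = pos 19 = 't'
  'l' (pos 11) + 14 = pos 25 = 'z'
  'o' (pos 14) + 14 = pos 2 = 'c'
  'r' (pos 17) + 14 = pos 5 = 'f'
Result: qtzcf

qtzcf


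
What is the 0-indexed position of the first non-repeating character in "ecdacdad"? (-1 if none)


Input: ecdacdad
Character frequencies:
  'a': 2
  'c': 2
  'd': 3
  'e': 1
Scanning left to right for freq == 1:
  Position 0 ('e'): unique! => answer = 0

0


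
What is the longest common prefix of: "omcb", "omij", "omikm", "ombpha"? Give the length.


Words: omcb, omij, omikm, ombpha
  Position 0: all 'o' => match
  Position 1: all 'm' => match
  Position 2: ('c', 'i', 'i', 'b') => mismatch, stop
LCP = "om" (length 2)

2


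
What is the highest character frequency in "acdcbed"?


Input: acdcbed
Character counts:
  'a': 1
  'b': 1
  'c': 2
  'd': 2
  'e': 1
Maximum frequency: 2

2


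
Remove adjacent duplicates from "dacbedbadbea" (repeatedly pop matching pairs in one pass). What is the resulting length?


Input: dacbedbadbea
Stack-based adjacent duplicate removal:
  Read 'd': push. Stack: d
  Read 'a': push. Stack: da
  Read 'c': push. Stack: dac
  Read 'b': push. Stack: dacb
  Read 'e': push. Stack: dacbe
  Read 'd': push. Stack: dacbed
  Read 'b': push. Stack: dacbedb
  Read 'a': push. Stack: dacbedba
  Read 'd': push. Stack: dacbedbad
  Read 'b': push. Stack: dacbedbadb
  Read 'e': push. Stack: dacbedbadbe
  Read 'a': push. Stack: dacbedbadbea
Final stack: "dacbedbadbea" (length 12)

12


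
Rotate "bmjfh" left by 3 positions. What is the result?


Input: "bmjfh", rotate left by 3
First 3 characters: "bmj"
Remaining characters: "fh"
Concatenate remaining + first: "fh" + "bmj" = "fhbmj"

fhbmj


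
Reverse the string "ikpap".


Input: ikpap
Reading characters right to left:
  Position 4: 'p'
  Position 3: 'a'
  Position 2: 'p'
  Position 1: 'k'
  Position 0: 'i'
Reversed: papki

papki


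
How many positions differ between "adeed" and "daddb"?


Comparing "adeed" and "daddb" position by position:
  Position 0: 'a' vs 'd' => DIFFER
  Position 1: 'd' vs 'a' => DIFFER
  Position 2: 'e' vs 'd' => DIFFER
  Position 3: 'e' vs 'd' => DIFFER
  Position 4: 'd' vs 'b' => DIFFER
Positions that differ: 5

5


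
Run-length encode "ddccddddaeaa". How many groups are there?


Input: ddccddddaeaa
Scanning for consecutive runs:
  Group 1: 'd' x 2 (positions 0-1)
  Group 2: 'c' x 2 (positions 2-3)
  Group 3: 'd' x 4 (positions 4-7)
  Group 4: 'a' x 1 (positions 8-8)
  Group 5: 'e' x 1 (positions 9-9)
  Group 6: 'a' x 2 (positions 10-11)
Total groups: 6

6


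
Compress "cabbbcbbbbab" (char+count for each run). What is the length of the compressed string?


Input: cabbbcbbbbab
Runs:
  'c' x 1 => "c1"
  'a' x 1 => "a1"
  'b' x 3 => "b3"
  'c' x 1 => "c1"
  'b' x 4 => "b4"
  'a' x 1 => "a1"
  'b' x 1 => "b1"
Compressed: "c1a1b3c1b4a1b1"
Compressed length: 14

14


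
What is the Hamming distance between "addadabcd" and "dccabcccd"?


Comparing "addadabcd" and "dccabcccd" position by position:
  Position 0: 'a' vs 'd' => differ
  Position 1: 'd' vs 'c' => differ
  Position 2: 'd' vs 'c' => differ
  Position 3: 'a' vs 'a' => same
  Position 4: 'd' vs 'b' => differ
  Position 5: 'a' vs 'c' => differ
  Position 6: 'b' vs 'c' => differ
  Position 7: 'c' vs 'c' => same
  Position 8: 'd' vs 'd' => same
Total differences (Hamming distance): 6

6


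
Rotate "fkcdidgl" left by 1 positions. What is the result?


Input: "fkcdidgl", rotate left by 1
First 1 characters: "f"
Remaining characters: "kcdidgl"
Concatenate remaining + first: "kcdidgl" + "f" = "kcdidglf"

kcdidglf


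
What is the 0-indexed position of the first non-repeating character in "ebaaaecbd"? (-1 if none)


Input: ebaaaecbd
Character frequencies:
  'a': 3
  'b': 2
  'c': 1
  'd': 1
  'e': 2
Scanning left to right for freq == 1:
  Position 0 ('e'): freq=2, skip
  Position 1 ('b'): freq=2, skip
  Position 2 ('a'): freq=3, skip
  Position 3 ('a'): freq=3, skip
  Position 4 ('a'): freq=3, skip
  Position 5 ('e'): freq=2, skip
  Position 6 ('c'): unique! => answer = 6

6


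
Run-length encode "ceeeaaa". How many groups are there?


Input: ceeeaaa
Scanning for consecutive runs:
  Group 1: 'c' x 1 (positions 0-0)
  Group 2: 'e' x 3 (positions 1-3)
  Group 3: 'a' x 3 (positions 4-6)
Total groups: 3

3


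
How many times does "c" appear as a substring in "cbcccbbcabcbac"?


Searching for "c" in "cbcccbbcabcbac"
Scanning each position:
  Position 0: "c" => MATCH
  Position 1: "b" => no
  Position 2: "c" => MATCH
  Position 3: "c" => MATCH
  Position 4: "c" => MATCH
  Position 5: "b" => no
  Position 6: "b" => no
  Position 7: "c" => MATCH
  Position 8: "a" => no
  Position 9: "b" => no
  Position 10: "c" => MATCH
  Position 11: "b" => no
  Position 12: "a" => no
  Position 13: "c" => MATCH
Total occurrences: 7

7


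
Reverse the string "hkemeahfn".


Input: hkemeahfn
Reading characters right to left:
  Position 8: 'n'
  Position 7: 'f'
  Position 6: 'h'
  Position 5: 'a'
  Position 4: 'e'
  Position 3: 'm'
  Position 2: 'e'
  Position 1: 'k'
  Position 0: 'h'
Reversed: nfhaemekh

nfhaemekh


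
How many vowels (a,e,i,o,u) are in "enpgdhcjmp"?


Input: enpgdhcjmp
Checking each character:
  'e' at position 0: vowel (running total: 1)
  'n' at position 1: consonant
  'p' at position 2: consonant
  'g' at position 3: consonant
  'd' at position 4: consonant
  'h' at position 5: consonant
  'c' at position 6: consonant
  'j' at position 7: consonant
  'm' at position 8: consonant
  'p' at position 9: consonant
Total vowels: 1

1


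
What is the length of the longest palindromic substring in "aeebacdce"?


Input: "aeebacdce"
Checking substrings for palindromes:
  [5:8] "cdc" (len 3) => palindrome
  [1:3] "ee" (len 2) => palindrome
Longest palindromic substring: "cdc" with length 3

3


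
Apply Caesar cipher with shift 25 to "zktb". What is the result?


Caesar cipher: shift "zktb" by 25
  'z' (pos 25) + 25 = pos 24 = 'y'
  'k' (pos 10) + 25 = pos 9 = 'j'
  't' (pos 19) + 25 = pos 18 = 's'
  'b' (pos 1) + 25 = pos 0 = 'a'
Result: yjsa

yjsa


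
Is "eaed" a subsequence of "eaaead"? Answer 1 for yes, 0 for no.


Check if "eaed" is a subsequence of "eaaead"
Greedy scan:
  Position 0 ('e'): matches sub[0] = 'e'
  Position 1 ('a'): matches sub[1] = 'a'
  Position 2 ('a'): no match needed
  Position 3 ('e'): matches sub[2] = 'e'
  Position 4 ('a'): no match needed
  Position 5 ('d'): matches sub[3] = 'd'
All 4 characters matched => is a subsequence

1


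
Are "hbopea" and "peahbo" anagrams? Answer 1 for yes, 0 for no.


Strings: "hbopea", "peahbo"
Sorted first:  abehop
Sorted second: abehop
Sorted forms match => anagrams

1


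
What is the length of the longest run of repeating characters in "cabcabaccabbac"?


Input: "cabcabaccabbac"
Scanning for longest run:
  Position 1 ('a'): new char, reset run to 1
  Position 2 ('b'): new char, reset run to 1
  Position 3 ('c'): new char, reset run to 1
  Position 4 ('a'): new char, reset run to 1
  Position 5 ('b'): new char, reset run to 1
  Position 6 ('a'): new char, reset run to 1
  Position 7 ('c'): new char, reset run to 1
  Position 8 ('c'): continues run of 'c', length=2
  Position 9 ('a'): new char, reset run to 1
  Position 10 ('b'): new char, reset run to 1
  Position 11 ('b'): continues run of 'b', length=2
  Position 12 ('a'): new char, reset run to 1
  Position 13 ('c'): new char, reset run to 1
Longest run: 'c' with length 2

2


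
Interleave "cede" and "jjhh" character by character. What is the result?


Interleaving "cede" and "jjhh":
  Position 0: 'c' from first, 'j' from second => "cj"
  Position 1: 'e' from first, 'j' from second => "ej"
  Position 2: 'd' from first, 'h' from second => "dh"
  Position 3: 'e' from first, 'h' from second => "eh"
Result: cjejdheh

cjejdheh


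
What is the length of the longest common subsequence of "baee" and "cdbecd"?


LCS of "baee" and "cdbecd"
DP table:
           c    d    b    e    c    d
      0    0    0    0    0    0    0
  b   0    0    0    1    1    1    1
  a   0    0    0    1    1    1    1
  e   0    0    0    1    2    2    2
  e   0    0    0    1    2    2    2
LCS length = dp[4][6] = 2

2


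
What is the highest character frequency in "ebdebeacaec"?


Input: ebdebeacaec
Character counts:
  'a': 2
  'b': 2
  'c': 2
  'd': 1
  'e': 4
Maximum frequency: 4

4


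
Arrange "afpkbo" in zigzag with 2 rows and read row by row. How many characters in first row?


Zigzag "afpkbo" into 2 rows:
Placing characters:
  'a' => row 0
  'f' => row 1
  'p' => row 0
  'k' => row 1
  'b' => row 0
  'o' => row 1
Rows:
  Row 0: "apb"
  Row 1: "fko"
First row length: 3

3


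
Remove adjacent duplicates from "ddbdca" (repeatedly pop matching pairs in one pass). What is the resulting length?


Input: ddbdca
Stack-based adjacent duplicate removal:
  Read 'd': push. Stack: d
  Read 'd': matches stack top 'd' => pop. Stack: (empty)
  Read 'b': push. Stack: b
  Read 'd': push. Stack: bd
  Read 'c': push. Stack: bdc
  Read 'a': push. Stack: bdca
Final stack: "bdca" (length 4)

4


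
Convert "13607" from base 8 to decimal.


Input: "13607" in base 8
Positional expansion:
  Digit '1' (value 1) x 8^4 = 4096
  Digit '3' (value 3) x 8^3 = 1536
  Digit '6' (value 6) x 8^2 = 384
  Digit '0' (value 0) x 8^1 = 0
  Digit '7' (value 7) x 8^0 = 7
Sum = 6023

6023


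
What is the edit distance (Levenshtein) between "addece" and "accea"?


Computing edit distance: "addece" -> "accea"
DP table:
           a    c    c    e    a
      0    1    2    3    4    5
  a   1    0    1    2    3    4
  d   2    1    1    2    3    4
  d   3    2    2    2    3    4
  e   4    3    3    3    2    3
  c   5    4    3    3    3    3
  e   6    5    4    4    3    4
Edit distance = dp[6][5] = 4

4


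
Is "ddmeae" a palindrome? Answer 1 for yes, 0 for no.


Input: ddmeae
Reversed: eaemdd
  Compare pos 0 ('d') with pos 5 ('e'): MISMATCH
  Compare pos 1 ('d') with pos 4 ('a'): MISMATCH
  Compare pos 2 ('m') with pos 3 ('e'): MISMATCH
Result: not a palindrome

0


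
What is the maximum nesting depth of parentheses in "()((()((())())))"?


Input: "()((()((())())))"
Tracking depth:
  Position 0 '(': depth becomes 1
  Position 1 ')': depth becomes 0
  Position 2 '(': depth becomes 1
  Position 3 '(': depth becomes 2
  Position 4 '(': depth becomes 3
  Position 5 ')': depth becomes 2
  Position 6 '(': depth becomes 3
  Position 7 '(': depth becomes 4
  Position 8 '(': depth becomes 5
  Position 9 ')': depth becomes 4
  Position 10 ')': depth becomes 3
  Position 11 '(': depth becomes 4
  Position 12 ')': depth becomes 3
  Position 13 ')': depth becomes 2
  Position 14 ')': depth becomes 1
  Position 15 ')': depth becomes 0
Maximum depth reached: 5

5


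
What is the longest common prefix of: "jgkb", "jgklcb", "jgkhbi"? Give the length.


Words: jgkb, jgklcb, jgkhbi
  Position 0: all 'j' => match
  Position 1: all 'g' => match
  Position 2: all 'k' => match
  Position 3: ('b', 'l', 'h') => mismatch, stop
LCP = "jgk" (length 3)

3


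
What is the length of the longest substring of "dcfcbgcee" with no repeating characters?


Input: "dcfcbgcee"
Sliding window (track last position of each char):
  Position 0 ('d'): window [0,0] length 1 -- new best
  Position 1 ('c'): window [0,1] length 2 -- new best
  Position 2 ('f'): window [0,2] length 3 -- new best
  Position 3 ('c'): repeat (last at 1), move window start to 2
  Position 3 ('c'): window [2,3] length 2
  Position 4 ('b'): window [2,4] length 3
  Position 5 ('g'): window [2,5] length 4 -- new best
  Position 6 ('c'): repeat (last at 3), move window start to 4
  Position 6 ('c'): window [4,6] length 3
  Position 7 ('e'): window [4,7] length 4
  Position 8 ('e'): repeat (last at 7), move window start to 8
  Position 8 ('e'): window [8,8] length 1
Longest substring with no repeats: "fcbg" with length 4

4


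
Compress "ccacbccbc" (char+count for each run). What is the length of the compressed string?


Input: ccacbccbc
Runs:
  'c' x 2 => "c2"
  'a' x 1 => "a1"
  'c' x 1 => "c1"
  'b' x 1 => "b1"
  'c' x 2 => "c2"
  'b' x 1 => "b1"
  'c' x 1 => "c1"
Compressed: "c2a1c1b1c2b1c1"
Compressed length: 14

14


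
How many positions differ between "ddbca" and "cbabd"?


Comparing "ddbca" and "cbabd" position by position:
  Position 0: 'd' vs 'c' => DIFFER
  Position 1: 'd' vs 'b' => DIFFER
  Position 2: 'b' vs 'a' => DIFFER
  Position 3: 'c' vs 'b' => DIFFER
  Position 4: 'a' vs 'd' => DIFFER
Positions that differ: 5

5


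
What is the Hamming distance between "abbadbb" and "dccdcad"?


Comparing "abbadbb" and "dccdcad" position by position:
  Position 0: 'a' vs 'd' => differ
  Position 1: 'b' vs 'c' => differ
  Position 2: 'b' vs 'c' => differ
  Position 3: 'a' vs 'd' => differ
  Position 4: 'd' vs 'c' => differ
  Position 5: 'b' vs 'a' => differ
  Position 6: 'b' vs 'd' => differ
Total differences (Hamming distance): 7

7


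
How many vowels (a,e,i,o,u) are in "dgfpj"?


Input: dgfpj
Checking each character:
  'd' at position 0: consonant
  'g' at position 1: consonant
  'f' at position 2: consonant
  'p' at position 3: consonant
  'j' at position 4: consonant
Total vowels: 0

0


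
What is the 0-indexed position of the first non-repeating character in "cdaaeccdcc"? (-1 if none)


Input: cdaaeccdcc
Character frequencies:
  'a': 2
  'c': 5
  'd': 2
  'e': 1
Scanning left to right for freq == 1:
  Position 0 ('c'): freq=5, skip
  Position 1 ('d'): freq=2, skip
  Position 2 ('a'): freq=2, skip
  Position 3 ('a'): freq=2, skip
  Position 4 ('e'): unique! => answer = 4

4


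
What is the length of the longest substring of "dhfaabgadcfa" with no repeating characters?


Input: "dhfaabgadcfa"
Sliding window (track last position of each char):
  Position 0 ('d'): window [0,0] length 1 -- new best
  Position 1 ('h'): window [0,1] length 2 -- new best
  Position 2 ('f'): window [0,2] length 3 -- new best
  Position 3 ('a'): window [0,3] length 4 -- new best
  Position 4 ('a'): repeat (last at 3), move window start to 4
  Position 4 ('a'): window [4,4] length 1
  Position 5 ('b'): window [4,5] length 2
  Position 6 ('g'): window [4,6] length 3
  Position 7 ('a'): repeat (last at 4), move window start to 5
  Position 7 ('a'): window [5,7] length 3
  Position 8 ('d'): window [5,8] length 4
  Position 9 ('c'): window [5,9] length 5 -- new best
  Position 10 ('f'): window [5,10] length 6 -- new best
  Position 11 ('a'): repeat (last at 7), move window start to 8
  Position 11 ('a'): window [8,11] length 4
Longest substring with no repeats: "bgadcf" with length 6

6


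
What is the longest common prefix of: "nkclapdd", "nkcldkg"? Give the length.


Words: nkclapdd, nkcldkg
  Position 0: all 'n' => match
  Position 1: all 'k' => match
  Position 2: all 'c' => match
  Position 3: all 'l' => match
  Position 4: ('a', 'd') => mismatch, stop
LCP = "nkcl" (length 4)

4


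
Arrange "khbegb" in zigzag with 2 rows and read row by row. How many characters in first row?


Zigzag "khbegb" into 2 rows:
Placing characters:
  'k' => row 0
  'h' => row 1
  'b' => row 0
  'e' => row 1
  'g' => row 0
  'b' => row 1
Rows:
  Row 0: "kbg"
  Row 1: "heb"
First row length: 3

3


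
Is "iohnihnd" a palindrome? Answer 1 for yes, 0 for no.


Input: iohnihnd
Reversed: dnhinhoi
  Compare pos 0 ('i') with pos 7 ('d'): MISMATCH
  Compare pos 1 ('o') with pos 6 ('n'): MISMATCH
  Compare pos 2 ('h') with pos 5 ('h'): match
  Compare pos 3 ('n') with pos 4 ('i'): MISMATCH
Result: not a palindrome

0


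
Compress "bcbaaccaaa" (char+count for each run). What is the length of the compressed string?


Input: bcbaaccaaa
Runs:
  'b' x 1 => "b1"
  'c' x 1 => "c1"
  'b' x 1 => "b1"
  'a' x 2 => "a2"
  'c' x 2 => "c2"
  'a' x 3 => "a3"
Compressed: "b1c1b1a2c2a3"
Compressed length: 12

12


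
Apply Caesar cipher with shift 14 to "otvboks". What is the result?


Caesar cipher: shift "otvboks" by 14
  'o' (pos 14) + 14 = pos 2 = 'c'
  't' (pos 19) + 14 = pos 7 = 'h'
  'v' (pos 21) + 14 = pos 9 = 'j'
  'b' (pos 1) + 14 = pos 15 = 'p'
  'o' (pos 14) + 14 = pos 2 = 'c'
  'k' (pos 10) + 14 = pos 24 = 'y'
  's' (pos 18) + 14 = pos 6 = 'g'
Result: chjpcyg

chjpcyg


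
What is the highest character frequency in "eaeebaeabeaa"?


Input: eaeebaeabeaa
Character counts:
  'a': 5
  'b': 2
  'e': 5
Maximum frequency: 5

5


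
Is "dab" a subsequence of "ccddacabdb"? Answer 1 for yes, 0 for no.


Check if "dab" is a subsequence of "ccddacabdb"
Greedy scan:
  Position 0 ('c'): no match needed
  Position 1 ('c'): no match needed
  Position 2 ('d'): matches sub[0] = 'd'
  Position 3 ('d'): no match needed
  Position 4 ('a'): matches sub[1] = 'a'
  Position 5 ('c'): no match needed
  Position 6 ('a'): no match needed
  Position 7 ('b'): matches sub[2] = 'b'
  Position 8 ('d'): no match needed
  Position 9 ('b'): no match needed
All 3 characters matched => is a subsequence

1


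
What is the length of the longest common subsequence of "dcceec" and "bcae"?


LCS of "dcceec" and "bcae"
DP table:
           b    c    a    e
      0    0    0    0    0
  d   0    0    0    0    0
  c   0    0    1    1    1
  c   0    0    1    1    1
  e   0    0    1    1    2
  e   0    0    1    1    2
  c   0    0    1    1    2
LCS length = dp[6][4] = 2

2


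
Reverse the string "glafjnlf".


Input: glafjnlf
Reading characters right to left:
  Position 7: 'f'
  Position 6: 'l'
  Position 5: 'n'
  Position 4: 'j'
  Position 3: 'f'
  Position 2: 'a'
  Position 1: 'l'
  Position 0: 'g'
Reversed: flnjfalg

flnjfalg


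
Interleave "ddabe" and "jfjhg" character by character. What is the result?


Interleaving "ddabe" and "jfjhg":
  Position 0: 'd' from first, 'j' from second => "dj"
  Position 1: 'd' from first, 'f' from second => "df"
  Position 2: 'a' from first, 'j' from second => "aj"
  Position 3: 'b' from first, 'h' from second => "bh"
  Position 4: 'e' from first, 'g' from second => "eg"
Result: djdfajbheg

djdfajbheg


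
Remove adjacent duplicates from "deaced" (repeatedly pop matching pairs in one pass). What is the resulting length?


Input: deaced
Stack-based adjacent duplicate removal:
  Read 'd': push. Stack: d
  Read 'e': push. Stack: de
  Read 'a': push. Stack: dea
  Read 'c': push. Stack: deac
  Read 'e': push. Stack: deace
  Read 'd': push. Stack: deaced
Final stack: "deaced" (length 6)

6


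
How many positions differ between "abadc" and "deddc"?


Comparing "abadc" and "deddc" position by position:
  Position 0: 'a' vs 'd' => DIFFER
  Position 1: 'b' vs 'e' => DIFFER
  Position 2: 'a' vs 'd' => DIFFER
  Position 3: 'd' vs 'd' => same
  Position 4: 'c' vs 'c' => same
Positions that differ: 3

3


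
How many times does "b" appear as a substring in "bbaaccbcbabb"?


Searching for "b" in "bbaaccbcbabb"
Scanning each position:
  Position 0: "b" => MATCH
  Position 1: "b" => MATCH
  Position 2: "a" => no
  Position 3: "a" => no
  Position 4: "c" => no
  Position 5: "c" => no
  Position 6: "b" => MATCH
  Position 7: "c" => no
  Position 8: "b" => MATCH
  Position 9: "a" => no
  Position 10: "b" => MATCH
  Position 11: "b" => MATCH
Total occurrences: 6

6


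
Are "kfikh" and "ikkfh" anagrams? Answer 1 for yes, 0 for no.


Strings: "kfikh", "ikkfh"
Sorted first:  fhikk
Sorted second: fhikk
Sorted forms match => anagrams

1


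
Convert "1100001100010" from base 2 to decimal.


Input: "1100001100010" in base 2
Positional expansion:
  Digit '1' (value 1) x 2^12 = 4096
  Digit '1' (value 1) x 2^11 = 2048
  Digit '0' (value 0) x 2^10 = 0
  Digit '0' (value 0) x 2^9 = 0
  Digit '0' (value 0) x 2^8 = 0
  Digit '0' (value 0) x 2^7 = 0
  Digit '1' (value 1) x 2^6 = 64
  Digit '1' (value 1) x 2^5 = 32
  Digit '0' (value 0) x 2^4 = 0
  Digit '0' (value 0) x 2^3 = 0
  Digit '0' (value 0) x 2^2 = 0
  Digit '1' (value 1) x 2^1 = 2
  Digit '0' (value 0) x 2^0 = 0
Sum = 6242

6242


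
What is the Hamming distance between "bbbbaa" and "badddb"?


Comparing "bbbbaa" and "badddb" position by position:
  Position 0: 'b' vs 'b' => same
  Position 1: 'b' vs 'a' => differ
  Position 2: 'b' vs 'd' => differ
  Position 3: 'b' vs 'd' => differ
  Position 4: 'a' vs 'd' => differ
  Position 5: 'a' vs 'b' => differ
Total differences (Hamming distance): 5

5


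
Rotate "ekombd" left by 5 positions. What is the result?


Input: "ekombd", rotate left by 5
First 5 characters: "ekomb"
Remaining characters: "d"
Concatenate remaining + first: "d" + "ekomb" = "dekomb"

dekomb


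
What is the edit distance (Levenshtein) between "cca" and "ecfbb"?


Computing edit distance: "cca" -> "ecfbb"
DP table:
           e    c    f    b    b
      0    1    2    3    4    5
  c   1    1    1    2    3    4
  c   2    2    1    2    3    4
  a   3    3    2    2    3    4
Edit distance = dp[3][5] = 4

4


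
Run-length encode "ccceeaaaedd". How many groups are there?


Input: ccceeaaaedd
Scanning for consecutive runs:
  Group 1: 'c' x 3 (positions 0-2)
  Group 2: 'e' x 2 (positions 3-4)
  Group 3: 'a' x 3 (positions 5-7)
  Group 4: 'e' x 1 (positions 8-8)
  Group 5: 'd' x 2 (positions 9-10)
Total groups: 5

5


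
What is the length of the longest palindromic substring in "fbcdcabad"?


Input: "fbcdcabad"
Checking substrings for palindromes:
  [2:5] "cdc" (len 3) => palindrome
  [5:8] "aba" (len 3) => palindrome
Longest palindromic substring: "cdc" with length 3

3


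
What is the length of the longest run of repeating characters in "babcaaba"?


Input: "babcaaba"
Scanning for longest run:
  Position 1 ('a'): new char, reset run to 1
  Position 2 ('b'): new char, reset run to 1
  Position 3 ('c'): new char, reset run to 1
  Position 4 ('a'): new char, reset run to 1
  Position 5 ('a'): continues run of 'a', length=2
  Position 6 ('b'): new char, reset run to 1
  Position 7 ('a'): new char, reset run to 1
Longest run: 'a' with length 2

2


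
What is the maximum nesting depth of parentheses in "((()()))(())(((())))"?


Input: "((()()))(())(((())))"
Tracking depth:
  Position 0 '(': depth becomes 1
  Position 1 '(': depth becomes 2
  Position 2 '(': depth becomes 3
  Position 3 ')': depth becomes 2
  Position 4 '(': depth becomes 3
  Position 5 ')': depth becomes 2
  Position 6 ')': depth becomes 1
  Position 7 ')': depth becomes 0
  Position 8 '(': depth becomes 1
  Position 9 '(': depth becomes 2
  Position 10 ')': depth becomes 1
  Position 11 ')': depth becomes 0
  Position 12 '(': depth becomes 1
  Position 13 '(': depth becomes 2
  Position 14 '(': depth becomes 3
  Position 15 '(': depth becomes 4
  Position 16 ')': depth becomes 3
  Position 17 ')': depth becomes 2
  Position 18 ')': depth becomes 1
  Position 19 ')': depth becomes 0
Maximum depth reached: 4

4


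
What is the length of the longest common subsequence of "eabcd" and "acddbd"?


LCS of "eabcd" and "acddbd"
DP table:
           a    c    d    d    b    d
      0    0    0    0    0    0    0
  e   0    0    0    0    0    0    0
  a   0    1    1    1    1    1    1
  b   0    1    1    1    1    2    2
  c   0    1    2    2    2    2    2
  d   0    1    2    3    3    3    3
LCS length = dp[5][6] = 3

3


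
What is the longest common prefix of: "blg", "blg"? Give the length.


Words: blg, blg
  Position 0: all 'b' => match
  Position 1: all 'l' => match
  Position 2: all 'g' => match
LCP = "blg" (length 3)

3


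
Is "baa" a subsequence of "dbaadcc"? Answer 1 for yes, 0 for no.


Check if "baa" is a subsequence of "dbaadcc"
Greedy scan:
  Position 0 ('d'): no match needed
  Position 1 ('b'): matches sub[0] = 'b'
  Position 2 ('a'): matches sub[1] = 'a'
  Position 3 ('a'): matches sub[2] = 'a'
  Position 4 ('d'): no match needed
  Position 5 ('c'): no match needed
  Position 6 ('c'): no match needed
All 3 characters matched => is a subsequence

1


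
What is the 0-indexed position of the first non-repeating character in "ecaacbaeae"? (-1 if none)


Input: ecaacbaeae
Character frequencies:
  'a': 4
  'b': 1
  'c': 2
  'e': 3
Scanning left to right for freq == 1:
  Position 0 ('e'): freq=3, skip
  Position 1 ('c'): freq=2, skip
  Position 2 ('a'): freq=4, skip
  Position 3 ('a'): freq=4, skip
  Position 4 ('c'): freq=2, skip
  Position 5 ('b'): unique! => answer = 5

5


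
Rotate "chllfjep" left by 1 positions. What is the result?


Input: "chllfjep", rotate left by 1
First 1 characters: "c"
Remaining characters: "hllfjep"
Concatenate remaining + first: "hllfjep" + "c" = "hllfjepc"

hllfjepc


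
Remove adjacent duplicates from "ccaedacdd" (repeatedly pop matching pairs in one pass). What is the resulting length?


Input: ccaedacdd
Stack-based adjacent duplicate removal:
  Read 'c': push. Stack: c
  Read 'c': matches stack top 'c' => pop. Stack: (empty)
  Read 'a': push. Stack: a
  Read 'e': push. Stack: ae
  Read 'd': push. Stack: aed
  Read 'a': push. Stack: aeda
  Read 'c': push. Stack: aedac
  Read 'd': push. Stack: aedacd
  Read 'd': matches stack top 'd' => pop. Stack: aedac
Final stack: "aedac" (length 5)

5


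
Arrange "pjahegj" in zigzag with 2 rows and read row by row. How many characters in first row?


Zigzag "pjahegj" into 2 rows:
Placing characters:
  'p' => row 0
  'j' => row 1
  'a' => row 0
  'h' => row 1
  'e' => row 0
  'g' => row 1
  'j' => row 0
Rows:
  Row 0: "paej"
  Row 1: "jhg"
First row length: 4

4


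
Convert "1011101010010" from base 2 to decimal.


Input: "1011101010010" in base 2
Positional expansion:
  Digit '1' (value 1) x 2^12 = 4096
  Digit '0' (value 0) x 2^11 = 0
  Digit '1' (value 1) x 2^10 = 1024
  Digit '1' (value 1) x 2^9 = 512
  Digit '1' (value 1) x 2^8 = 256
  Digit '0' (value 0) x 2^7 = 0
  Digit '1' (value 1) x 2^6 = 64
  Digit '0' (value 0) x 2^5 = 0
  Digit '1' (value 1) x 2^4 = 16
  Digit '0' (value 0) x 2^3 = 0
  Digit '0' (value 0) x 2^2 = 0
  Digit '1' (value 1) x 2^1 = 2
  Digit '0' (value 0) x 2^0 = 0
Sum = 5970

5970


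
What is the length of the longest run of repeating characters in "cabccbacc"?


Input: "cabccbacc"
Scanning for longest run:
  Position 1 ('a'): new char, reset run to 1
  Position 2 ('b'): new char, reset run to 1
  Position 3 ('c'): new char, reset run to 1
  Position 4 ('c'): continues run of 'c', length=2
  Position 5 ('b'): new char, reset run to 1
  Position 6 ('a'): new char, reset run to 1
  Position 7 ('c'): new char, reset run to 1
  Position 8 ('c'): continues run of 'c', length=2
Longest run: 'c' with length 2

2


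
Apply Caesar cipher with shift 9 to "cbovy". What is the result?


Caesar cipher: shift "cbovy" by 9
  'c' (pos 2) + 9 = pos 11 = 'l'
  'b' (pos 1) + 9 = pos 10 = 'k'
  'o' (pos 14) + 9 = pos 23 = 'x'
  'v' (pos 21) + 9 = pos 4 = 'e'
  'y' (pos 24) + 9 = pos 7 = 'h'
Result: lkxeh

lkxeh


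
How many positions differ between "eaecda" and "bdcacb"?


Comparing "eaecda" and "bdcacb" position by position:
  Position 0: 'e' vs 'b' => DIFFER
  Position 1: 'a' vs 'd' => DIFFER
  Position 2: 'e' vs 'c' => DIFFER
  Position 3: 'c' vs 'a' => DIFFER
  Position 4: 'd' vs 'c' => DIFFER
  Position 5: 'a' vs 'b' => DIFFER
Positions that differ: 6

6


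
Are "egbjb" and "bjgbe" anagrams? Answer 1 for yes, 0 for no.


Strings: "egbjb", "bjgbe"
Sorted first:  bbegj
Sorted second: bbegj
Sorted forms match => anagrams

1


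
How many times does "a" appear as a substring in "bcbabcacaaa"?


Searching for "a" in "bcbabcacaaa"
Scanning each position:
  Position 0: "b" => no
  Position 1: "c" => no
  Position 2: "b" => no
  Position 3: "a" => MATCH
  Position 4: "b" => no
  Position 5: "c" => no
  Position 6: "a" => MATCH
  Position 7: "c" => no
  Position 8: "a" => MATCH
  Position 9: "a" => MATCH
  Position 10: "a" => MATCH
Total occurrences: 5

5


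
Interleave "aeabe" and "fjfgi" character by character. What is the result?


Interleaving "aeabe" and "fjfgi":
  Position 0: 'a' from first, 'f' from second => "af"
  Position 1: 'e' from first, 'j' from second => "ej"
  Position 2: 'a' from first, 'f' from second => "af"
  Position 3: 'b' from first, 'g' from second => "bg"
  Position 4: 'e' from first, 'i' from second => "ei"
Result: afejafbgei

afejafbgei


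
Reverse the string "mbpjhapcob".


Input: mbpjhapcob
Reading characters right to left:
  Position 9: 'b'
  Position 8: 'o'
  Position 7: 'c'
  Position 6: 'p'
  Position 5: 'a'
  Position 4: 'h'
  Position 3: 'j'
  Position 2: 'p'
  Position 1: 'b'
  Position 0: 'm'
Reversed: bocpahjpbm

bocpahjpbm


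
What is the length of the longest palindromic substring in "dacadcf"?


Input: "dacadcf"
Checking substrings for palindromes:
  [0:5] "dacad" (len 5) => palindrome
  [1:4] "aca" (len 3) => palindrome
Longest palindromic substring: "dacad" with length 5

5


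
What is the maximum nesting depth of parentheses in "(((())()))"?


Input: "(((())()))"
Tracking depth:
  Position 0 '(': depth becomes 1
  Position 1 '(': depth becomes 2
  Position 2 '(': depth becomes 3
  Position 3 '(': depth becomes 4
  Position 4 ')': depth becomes 3
  Position 5 ')': depth becomes 2
  Position 6 '(': depth becomes 3
  Position 7 ')': depth becomes 2
  Position 8 ')': depth becomes 1
  Position 9 ')': depth becomes 0
Maximum depth reached: 4

4


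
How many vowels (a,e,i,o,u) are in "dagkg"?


Input: dagkg
Checking each character:
  'd' at position 0: consonant
  'a' at position 1: vowel (running total: 1)
  'g' at position 2: consonant
  'k' at position 3: consonant
  'g' at position 4: consonant
Total vowels: 1

1
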